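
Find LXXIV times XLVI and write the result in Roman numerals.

LXXIV = 74
XLVI = 46
74 × 46 = 3404

MMMCDIV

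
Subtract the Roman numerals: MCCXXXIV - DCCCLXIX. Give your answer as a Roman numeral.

MCCXXXIV = 1234
DCCCLXIX = 869
1234 - 869 = 365

CCCLXV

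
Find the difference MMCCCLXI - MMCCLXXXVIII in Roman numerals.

MMCCCLXI = 2361
MMCCLXXXVIII = 2288
2361 - 2288 = 73

LXXIII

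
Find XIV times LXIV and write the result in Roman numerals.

XIV = 14
LXIV = 64
14 × 64 = 896

DCCCXCVI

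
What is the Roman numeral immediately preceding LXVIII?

LXVIII = 68; previous is 67

LXVII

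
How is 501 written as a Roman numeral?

Convert 501 to Roman numerals:
  501 contains 1×500 (D)
  1 contains 1×1 (I)

DI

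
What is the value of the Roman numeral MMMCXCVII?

MMMCXCVII: M=1000, M=1000, M=1000, C=100, XC=90, V=5, I=1, I=1
1000 + 1000 + 1000 + 100 + 90 + 5 + 1 + 1 = 3197

3197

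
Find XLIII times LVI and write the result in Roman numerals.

XLIII = 43
LVI = 56
43 × 56 = 2408

MMCDVIII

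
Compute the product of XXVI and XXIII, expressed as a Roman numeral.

XXVI = 26
XXIII = 23
26 × 23 = 598

DXCVIII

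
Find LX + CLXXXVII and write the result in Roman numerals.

LX = 60
CLXXXVII = 187
60 + 187 = 247

CCXLVII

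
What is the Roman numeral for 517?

Convert 517 to Roman numerals:
  517 contains 1×500 (D)
  17 contains 1×10 (X)
  7 contains 1×5 (V)
  2 contains 2×1 (II)

DXVII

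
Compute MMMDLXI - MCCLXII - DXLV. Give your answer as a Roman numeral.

MMMDLXI = 3561, MCCLXII = 1262, DXLV = 545
3561 - 1262 = 2299
2299 - 545 = 1754

MDCCLIV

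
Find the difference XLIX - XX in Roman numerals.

XLIX = 49
XX = 20
49 - 20 = 29

XXIX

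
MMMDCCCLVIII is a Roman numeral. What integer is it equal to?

MMMDCCCLVIII: M=1000, M=1000, M=1000, D=500, C=100, C=100, C=100, L=50, V=5, I=1, I=1, I=1
1000 + 1000 + 1000 + 500 + 100 + 100 + 100 + 50 + 5 + 1 + 1 + 1 = 3858

3858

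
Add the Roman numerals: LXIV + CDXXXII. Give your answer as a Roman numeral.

LXIV = 64
CDXXXII = 432
64 + 432 = 496

CDXCVI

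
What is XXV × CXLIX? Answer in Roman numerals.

XXV = 25
CXLIX = 149
25 × 149 = 3725

MMMDCCXXV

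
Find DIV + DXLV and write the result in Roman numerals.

DIV = 504
DXLV = 545
504 + 545 = 1049

MXLIX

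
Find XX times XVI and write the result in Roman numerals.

XX = 20
XVI = 16
20 × 16 = 320

CCCXX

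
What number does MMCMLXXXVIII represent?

MMCMLXXXVIII: M=1000, M=1000, CM=900, L=50, X=10, X=10, X=10, V=5, I=1, I=1, I=1
1000 + 1000 + 900 + 50 + 10 + 10 + 10 + 5 + 1 + 1 + 1 = 2988

2988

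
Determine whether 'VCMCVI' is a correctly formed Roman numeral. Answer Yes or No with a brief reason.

'VCMCVI': V should not appear more than once

No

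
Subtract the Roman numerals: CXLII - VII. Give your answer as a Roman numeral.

CXLII = 142
VII = 7
142 - 7 = 135

CXXXV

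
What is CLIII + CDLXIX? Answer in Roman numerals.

CLIII = 153
CDLXIX = 469
153 + 469 = 622

DCXXII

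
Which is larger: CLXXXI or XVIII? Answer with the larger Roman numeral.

CLXXXI = 181
XVIII = 18
181 is larger

CLXXXI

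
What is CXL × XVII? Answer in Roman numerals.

CXL = 140
XVII = 17
140 × 17 = 2380

MMCCCLXXX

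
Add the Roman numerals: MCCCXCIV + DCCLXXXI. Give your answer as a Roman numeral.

MCCCXCIV = 1394
DCCLXXXI = 781
1394 + 781 = 2175

MMCLXXV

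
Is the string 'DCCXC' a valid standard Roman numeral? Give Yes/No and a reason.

'DCCXC': Check the rules: uses only the symbols I, V, X, L, C, D, M; no symbol is repeated more than three times in a row; V, L and D each appear at most once; the only place a smaller symbol precedes a larger one is the allowed subtractive pair XC, the symbol right after such a pair (if any) is smaller than the pair's first symbol, and otherwise the values never increase from left to right. Value: D (500) + C (100) + C (100) + XC (90) = 790. So it is a valid standard Roman numeral.

Yes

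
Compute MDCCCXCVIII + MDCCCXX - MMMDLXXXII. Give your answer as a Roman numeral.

MDCCCXCVIII = 1898, MDCCCXX = 1820, MMMDLXXXII = 3582
1898 + 1820 = 3718
3718 - 3582 = 136

CXXXVI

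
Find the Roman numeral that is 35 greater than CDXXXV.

CDXXXV = 435
435 + 35 = 470

CDLXX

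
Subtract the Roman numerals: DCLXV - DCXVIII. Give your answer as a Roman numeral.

DCLXV = 665
DCXVIII = 618
665 - 618 = 47

XLVII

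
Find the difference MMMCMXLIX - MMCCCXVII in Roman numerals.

MMMCMXLIX = 3949
MMCCCXVII = 2317
3949 - 2317 = 1632

MDCXXXII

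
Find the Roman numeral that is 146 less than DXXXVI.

DXXXVI = 536
536 - 146 = 390

CCCXC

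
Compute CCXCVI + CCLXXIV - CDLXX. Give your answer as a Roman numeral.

CCXCVI = 296, CCLXXIV = 274, CDLXX = 470
296 + 274 = 570
570 - 470 = 100

C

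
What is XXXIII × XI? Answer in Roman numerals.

XXXIII = 33
XI = 11
33 × 11 = 363

CCCLXIII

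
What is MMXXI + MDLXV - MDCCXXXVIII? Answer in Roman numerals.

MMXXI = 2021, MDLXV = 1565, MDCCXXXVIII = 1738
2021 + 1565 = 3586
3586 - 1738 = 1848

MDCCCXLVIII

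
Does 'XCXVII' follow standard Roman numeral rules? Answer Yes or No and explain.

'XCXVII': X cannot come right after the subtractive pair XC: once X is subtracted in XC, the next symbol must be smaller than X

No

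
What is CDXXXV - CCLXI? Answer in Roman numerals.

CDXXXV = 435
CCLXI = 261
435 - 261 = 174

CLXXIV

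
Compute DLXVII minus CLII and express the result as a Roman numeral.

DLXVII = 567
CLII = 152
567 - 152 = 415

CDXV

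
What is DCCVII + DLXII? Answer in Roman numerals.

DCCVII = 707
DLXII = 562
707 + 562 = 1269

MCCLXIX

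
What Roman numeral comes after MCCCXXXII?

MCCCXXXII = 1332, so the next integer is 1332 + 1 = 1333

MCCCXXXIII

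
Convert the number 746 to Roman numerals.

Convert 746 to Roman numerals:
  746 contains 1×500 (D)
  246 contains 2×100 (CC)
  46 contains 1×40 (XL)
  6 contains 1×5 (V)
  1 contains 1×1 (I)

DCCXLVI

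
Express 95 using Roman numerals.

Convert 95 to Roman numerals:
  95 contains 1×90 (XC)
  5 contains 1×5 (V)

XCV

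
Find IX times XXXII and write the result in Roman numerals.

IX = 9
XXXII = 32
9 × 32 = 288

CCLXXXVIII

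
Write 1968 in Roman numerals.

Convert 1968 to Roman numerals:
  1968 contains 1×1000 (M)
  968 contains 1×900 (CM)
  68 contains 1×50 (L)
  18 contains 1×10 (X)
  8 contains 1×5 (V)
  3 contains 3×1 (III)

MCMLXVIII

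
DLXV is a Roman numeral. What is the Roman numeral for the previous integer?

DLXV = 565, so the previous integer is 565 - 1 = 564

DLXIV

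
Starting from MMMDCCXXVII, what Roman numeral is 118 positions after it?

MMMDCCXXVII = 3727
3727 + 118 = 3845

MMMDCCCXLV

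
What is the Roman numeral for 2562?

Convert 2562 to Roman numerals:
  2562 contains 2×1000 (MM)
  562 contains 1×500 (D)
  62 contains 1×50 (L)
  12 contains 1×10 (X)
  2 contains 2×1 (II)

MMDLXII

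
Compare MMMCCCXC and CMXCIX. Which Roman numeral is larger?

MMMCCCXC = 3390
CMXCIX = 999
3390 is larger

MMMCCCXC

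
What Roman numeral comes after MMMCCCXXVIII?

MMMCCCXXVIII = 3328; next is 3329

MMMCCCXXIX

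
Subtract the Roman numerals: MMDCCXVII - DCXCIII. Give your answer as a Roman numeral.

MMDCCXVII = 2717
DCXCIII = 693
2717 - 693 = 2024

MMXXIV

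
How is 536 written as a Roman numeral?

Convert 536 to Roman numerals:
  536 contains 1×500 (D)
  36 contains 3×10 (XXX)
  6 contains 1×5 (V)
  1 contains 1×1 (I)

DXXXVI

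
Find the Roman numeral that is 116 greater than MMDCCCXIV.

MMDCCCXIV = 2814
2814 + 116 = 2930

MMCMXXX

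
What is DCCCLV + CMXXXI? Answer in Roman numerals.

DCCCLV = 855
CMXXXI = 931
855 + 931 = 1786

MDCCLXXXVI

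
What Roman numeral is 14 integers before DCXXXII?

DCXXXII = 632
632 - 14 = 618

DCXVIII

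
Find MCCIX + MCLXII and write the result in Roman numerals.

MCCIX = 1209
MCLXII = 1162
1209 + 1162 = 2371

MMCCCLXXI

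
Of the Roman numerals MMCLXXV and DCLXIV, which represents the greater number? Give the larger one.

MMCLXXV = 2175
DCLXIV = 664
2175 is larger

MMCLXXV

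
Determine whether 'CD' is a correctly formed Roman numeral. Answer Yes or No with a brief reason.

'CD': Check the rules: uses only the symbols I, V, X, L, C, D, M; no symbol is repeated more than three times in a row; V, L and D each appear at most once; the only place a smaller symbol precedes a larger one is the allowed subtractive pair CD, the symbol right after such a pair (if any) is smaller than the pair's first symbol, and otherwise the values never increase from left to right. Value: CD = 400. So it is a valid standard Roman numeral.

Yes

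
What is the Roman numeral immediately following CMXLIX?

CMXLIX = 949, so the next integer is 949 + 1 = 950

CML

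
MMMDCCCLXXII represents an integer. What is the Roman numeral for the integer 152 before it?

MMMDCCCLXXII = 3872
3872 - 152 = 3720

MMMDCCXX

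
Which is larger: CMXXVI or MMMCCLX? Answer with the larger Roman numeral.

CMXXVI = 926
MMMCCLX = 3260
3260 is larger

MMMCCLX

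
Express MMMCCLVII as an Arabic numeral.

MMMCCLVII: M=1000, M=1000, M=1000, C=100, C=100, L=50, V=5, I=1, I=1
1000 + 1000 + 1000 + 100 + 100 + 50 + 5 + 1 + 1 = 3257

3257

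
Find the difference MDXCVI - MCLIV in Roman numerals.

MDXCVI = 1596
MCLIV = 1154
1596 - 1154 = 442

CDXLII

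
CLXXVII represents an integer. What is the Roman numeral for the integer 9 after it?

CLXXVII = 177
177 + 9 = 186

CLXXXVI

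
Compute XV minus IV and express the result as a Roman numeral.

XV = 15
IV = 4
15 - 4 = 11

XI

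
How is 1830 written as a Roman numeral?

Convert 1830 to Roman numerals:
  1830 contains 1×1000 (M)
  830 contains 1×500 (D)
  330 contains 3×100 (CCC)
  30 contains 3×10 (XXX)

MDCCCXXX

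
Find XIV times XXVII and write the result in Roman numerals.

XIV = 14
XXVII = 27
14 × 27 = 378

CCCLXXVIII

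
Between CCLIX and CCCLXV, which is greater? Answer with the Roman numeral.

CCLIX = 259
CCCLXV = 365
365 is larger

CCCLXV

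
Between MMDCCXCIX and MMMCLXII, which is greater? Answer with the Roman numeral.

MMDCCXCIX = 2799
MMMCLXII = 3162
3162 is larger

MMMCLXII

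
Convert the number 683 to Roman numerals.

Convert 683 to Roman numerals:
  683 contains 1×500 (D)
  183 contains 1×100 (C)
  83 contains 1×50 (L)
  33 contains 3×10 (XXX)
  3 contains 3×1 (III)

DCLXXXIII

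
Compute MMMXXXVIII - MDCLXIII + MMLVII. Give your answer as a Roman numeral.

MMMXXXVIII = 3038, MDCLXIII = 1663, MMLVII = 2057
3038 - 1663 = 1375
1375 + 2057 = 3432

MMMCDXXXII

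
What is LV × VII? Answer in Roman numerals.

LV = 55
VII = 7
55 × 7 = 385

CCCLXXXV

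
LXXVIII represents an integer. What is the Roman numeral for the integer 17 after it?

LXXVIII = 78
78 + 17 = 95

XCV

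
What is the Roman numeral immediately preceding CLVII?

CLVII = 157; previous is 156

CLVI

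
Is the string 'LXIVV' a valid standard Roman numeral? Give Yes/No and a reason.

'LXIVV': V should not appear more than once

No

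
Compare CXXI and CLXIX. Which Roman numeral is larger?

CXXI = 121
CLXIX = 169
169 is larger

CLXIX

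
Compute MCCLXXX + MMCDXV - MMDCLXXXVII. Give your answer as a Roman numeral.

MCCLXXX = 1280, MMCDXV = 2415, MMDCLXXXVII = 2687
1280 + 2415 = 3695
3695 - 2687 = 1008

MVIII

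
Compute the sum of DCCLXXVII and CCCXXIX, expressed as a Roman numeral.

DCCLXXVII = 777
CCCXXIX = 329
777 + 329 = 1106

MCVI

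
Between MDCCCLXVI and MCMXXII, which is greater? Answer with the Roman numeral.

MDCCCLXVI = 1866
MCMXXII = 1922
1922 is larger

MCMXXII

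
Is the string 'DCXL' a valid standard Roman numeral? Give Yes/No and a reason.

'DCXL': Check the rules: uses only the symbols I, V, X, L, C, D, M; no symbol is repeated more than three times in a row; V, L and D each appear at most once; the only place a smaller symbol precedes a larger one is the allowed subtractive pair XL, the symbol right after such a pair (if any) is smaller than the pair's first symbol, and otherwise the values never increase from left to right. Value: D (500) + C (100) + XL (40) = 640. So it is a valid standard Roman numeral.

Yes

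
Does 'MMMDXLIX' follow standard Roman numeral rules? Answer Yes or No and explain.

'MMMDXLIX': Check the rules: uses only the symbols I, V, X, L, C, D, M; no symbol is repeated more than three times in a row; V, L and D each appear at most once; the only places a smaller symbol precedes a larger one are the allowed subtractive pairs XL, IX, the symbol right after such a pair (if any) is smaller than the pair's first symbol, and otherwise the values never increase from left to right. Value: M (1000) + M (1000) + M (1000) + D (500) + XL (40) + IX (9) = 3549. So it is a valid standard Roman numeral.

Yes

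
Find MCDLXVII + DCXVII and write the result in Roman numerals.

MCDLXVII = 1467
DCXVII = 617
1467 + 617 = 2084

MMLXXXIV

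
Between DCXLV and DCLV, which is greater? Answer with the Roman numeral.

DCXLV = 645
DCLV = 655
655 is larger

DCLV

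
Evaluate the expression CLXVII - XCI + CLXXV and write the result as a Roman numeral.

CLXVII = 167, XCI = 91, CLXXV = 175
167 - 91 = 76
76 + 175 = 251

CCLI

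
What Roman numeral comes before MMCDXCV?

MMCDXCV = 2495; previous is 2494

MMCDXCIV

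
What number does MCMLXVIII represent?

MCMLXVIII: M=1000, CM=900, L=50, X=10, V=5, I=1, I=1, I=1
1000 + 900 + 50 + 10 + 5 + 1 + 1 + 1 = 1968

1968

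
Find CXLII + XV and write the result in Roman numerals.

CXLII = 142
XV = 15
142 + 15 = 157

CLVII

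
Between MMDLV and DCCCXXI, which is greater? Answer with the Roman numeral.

MMDLV = 2555
DCCCXXI = 821
2555 is larger

MMDLV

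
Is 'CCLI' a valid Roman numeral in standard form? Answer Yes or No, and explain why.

'CCLI': Check the rules: uses only the symbols I, V, X, L, C, D, M; no symbol is repeated more than three times in a row; V, L and D each appear at most once; no smaller symbol precedes a larger one (values never increase from left to right). Value: C (100) + C (100) + L (50) + I (1) = 251. So it is a valid standard Roman numeral.

Yes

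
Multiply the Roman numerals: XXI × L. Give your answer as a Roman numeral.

XXI = 21
L = 50
21 × 50 = 1050

ML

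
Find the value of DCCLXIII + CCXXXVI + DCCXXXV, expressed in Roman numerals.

DCCLXIII = 763, CCXXXVI = 236, DCCXXXV = 735
763 + 236 = 999
999 + 735 = 1734

MDCCXXXIV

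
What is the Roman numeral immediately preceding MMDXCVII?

MMDXCVII = 2597; previous is 2596

MMDXCVI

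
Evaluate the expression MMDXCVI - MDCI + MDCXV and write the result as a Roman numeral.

MMDXCVI = 2596, MDCI = 1601, MDCXV = 1615
2596 - 1601 = 995
995 + 1615 = 2610

MMDCX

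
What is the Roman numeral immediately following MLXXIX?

MLXXIX = 1079, so the next integer is 1079 + 1 = 1080

MLXXX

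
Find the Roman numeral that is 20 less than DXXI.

DXXI = 521
521 - 20 = 501

DI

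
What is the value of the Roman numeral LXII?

LXII: L=50, X=10, I=1, I=1
50 + 10 + 1 + 1 = 62

62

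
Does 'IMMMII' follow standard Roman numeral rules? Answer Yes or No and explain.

'IMMMII': Invalid subtractive combination: IM

No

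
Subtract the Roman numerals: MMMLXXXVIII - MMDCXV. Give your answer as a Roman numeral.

MMMLXXXVIII = 3088
MMDCXV = 2615
3088 - 2615 = 473

CDLXXIII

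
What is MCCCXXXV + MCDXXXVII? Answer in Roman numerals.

MCCCXXXV = 1335
MCDXXXVII = 1437
1335 + 1437 = 2772

MMDCCLXXII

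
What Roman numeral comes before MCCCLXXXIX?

MCCCLXXXIX = 1389, so the previous integer is 1389 - 1 = 1388

MCCCLXXXVIII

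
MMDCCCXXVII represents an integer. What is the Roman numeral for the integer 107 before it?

MMDCCCXXVII = 2827
2827 - 107 = 2720

MMDCCXX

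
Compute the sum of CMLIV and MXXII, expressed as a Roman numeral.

CMLIV = 954
MXXII = 1022
954 + 1022 = 1976

MCMLXXVI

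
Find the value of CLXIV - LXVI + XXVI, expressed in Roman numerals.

CLXIV = 164, LXVI = 66, XXVI = 26
164 - 66 = 98
98 + 26 = 124

CXXIV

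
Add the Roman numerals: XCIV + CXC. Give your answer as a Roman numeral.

XCIV = 94
CXC = 190
94 + 190 = 284

CCLXXXIV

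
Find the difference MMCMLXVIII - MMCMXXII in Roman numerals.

MMCMLXVIII = 2968
MMCMXXII = 2922
2968 - 2922 = 46

XLVI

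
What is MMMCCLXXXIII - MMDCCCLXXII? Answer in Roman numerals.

MMMCCLXXXIII = 3283
MMDCCCLXXII = 2872
3283 - 2872 = 411

CDXI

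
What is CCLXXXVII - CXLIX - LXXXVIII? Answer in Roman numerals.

CCLXXXVII = 287, CXLIX = 149, LXXXVIII = 88
287 - 149 = 138
138 - 88 = 50

L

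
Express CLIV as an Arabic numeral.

CLIV: C=100, L=50, IV=4
100 + 50 + 4 = 154

154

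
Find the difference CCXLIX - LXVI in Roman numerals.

CCXLIX = 249
LXVI = 66
249 - 66 = 183

CLXXXIII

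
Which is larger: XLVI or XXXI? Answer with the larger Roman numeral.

XLVI = 46
XXXI = 31
46 is larger

XLVI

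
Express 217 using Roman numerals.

Convert 217 to Roman numerals:
  217 contains 2×100 (CC)
  17 contains 1×10 (X)
  7 contains 1×5 (V)
  2 contains 2×1 (II)

CCXVII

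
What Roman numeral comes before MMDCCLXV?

MMDCCLXV = 2765; previous is 2764

MMDCCLXIV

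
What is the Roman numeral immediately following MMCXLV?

MMCXLV = 2145, so the next integer is 2145 + 1 = 2146

MMCXLVI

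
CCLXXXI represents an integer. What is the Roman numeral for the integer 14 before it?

CCLXXXI = 281
281 - 14 = 267

CCLXVII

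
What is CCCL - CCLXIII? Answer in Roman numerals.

CCCL = 350
CCLXIII = 263
350 - 263 = 87

LXXXVII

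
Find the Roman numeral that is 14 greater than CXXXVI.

CXXXVI = 136
136 + 14 = 150

CL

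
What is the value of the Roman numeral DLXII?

DLXII: D=500, L=50, X=10, I=1, I=1
500 + 50 + 10 + 1 + 1 = 562

562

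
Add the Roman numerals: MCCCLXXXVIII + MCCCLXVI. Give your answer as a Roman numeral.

MCCCLXXXVIII = 1388
MCCCLXVI = 1366
1388 + 1366 = 2754

MMDCCLIV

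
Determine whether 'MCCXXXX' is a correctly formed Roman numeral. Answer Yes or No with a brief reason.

'MCCXXXX': More than 3 consecutive X's

No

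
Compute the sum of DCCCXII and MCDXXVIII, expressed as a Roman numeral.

DCCCXII = 812
MCDXXVIII = 1428
812 + 1428 = 2240

MMCCXL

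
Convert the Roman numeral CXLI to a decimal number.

CXLI: C=100, XL=40, I=1
100 + 40 + 1 = 141

141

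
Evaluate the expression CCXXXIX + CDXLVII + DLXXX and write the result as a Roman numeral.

CCXXXIX = 239, CDXLVII = 447, DLXXX = 580
239 + 447 = 686
686 + 580 = 1266

MCCLXVI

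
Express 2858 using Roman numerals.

Convert 2858 to Roman numerals:
  2858 contains 2×1000 (MM)
  858 contains 1×500 (D)
  358 contains 3×100 (CCC)
  58 contains 1×50 (L)
  8 contains 1×5 (V)
  3 contains 3×1 (III)

MMDCCCLVIII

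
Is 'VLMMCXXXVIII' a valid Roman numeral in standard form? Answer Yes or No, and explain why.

'VLMMCXXXVIII': V should not appear more than once

No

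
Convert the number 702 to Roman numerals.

Convert 702 to Roman numerals:
  702 contains 1×500 (D)
  202 contains 2×100 (CC)
  2 contains 2×1 (II)

DCCII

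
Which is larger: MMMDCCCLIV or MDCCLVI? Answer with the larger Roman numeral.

MMMDCCCLIV = 3854
MDCCLVI = 1756
3854 is larger

MMMDCCCLIV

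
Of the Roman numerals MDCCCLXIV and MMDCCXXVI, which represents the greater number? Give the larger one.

MDCCCLXIV = 1864
MMDCCXXVI = 2726
2726 is larger

MMDCCXXVI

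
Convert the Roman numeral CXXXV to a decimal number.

CXXXV: C=100, X=10, X=10, X=10, V=5
100 + 10 + 10 + 10 + 5 = 135

135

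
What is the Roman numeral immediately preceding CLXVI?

CLXVI = 166; previous is 165

CLXV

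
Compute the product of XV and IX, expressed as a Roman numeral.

XV = 15
IX = 9
15 × 9 = 135

CXXXV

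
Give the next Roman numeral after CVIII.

CVIII = 108; next is 109

CIX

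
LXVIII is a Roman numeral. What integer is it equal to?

LXVIII: L=50, X=10, V=5, I=1, I=1, I=1
50 + 10 + 5 + 1 + 1 + 1 = 68

68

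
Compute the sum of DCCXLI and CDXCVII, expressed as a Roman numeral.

DCCXLI = 741
CDXCVII = 497
741 + 497 = 1238

MCCXXXVIII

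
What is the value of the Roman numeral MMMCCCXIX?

MMMCCCXIX: M=1000, M=1000, M=1000, C=100, C=100, C=100, X=10, IX=9
1000 + 1000 + 1000 + 100 + 100 + 100 + 10 + 9 = 3319

3319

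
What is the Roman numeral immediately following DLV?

DLV = 555, so the next integer is 555 + 1 = 556

DLVI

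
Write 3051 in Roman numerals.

Convert 3051 to Roman numerals:
  3051 contains 3×1000 (MMM)
  51 contains 1×50 (L)
  1 contains 1×1 (I)

MMMLI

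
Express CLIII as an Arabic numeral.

CLIII: C=100, L=50, I=1, I=1, I=1
100 + 50 + 1 + 1 + 1 = 153

153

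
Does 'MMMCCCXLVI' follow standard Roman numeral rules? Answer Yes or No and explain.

'MMMCCCXLVI': Check the rules: uses only the symbols I, V, X, L, C, D, M; no symbol is repeated more than three times in a row; V, L and D each appear at most once; the only place a smaller symbol precedes a larger one is the allowed subtractive pair XL, the symbol right after such a pair (if any) is smaller than the pair's first symbol, and otherwise the values never increase from left to right. Value: M (1000) + M (1000) + M (1000) + C (100) + C (100) + C (100) + XL (40) + V (5) + I (1) = 3346. So it is a valid standard Roman numeral.

Yes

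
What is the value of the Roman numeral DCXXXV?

DCXXXV: D=500, C=100, X=10, X=10, X=10, V=5
500 + 100 + 10 + 10 + 10 + 5 = 635

635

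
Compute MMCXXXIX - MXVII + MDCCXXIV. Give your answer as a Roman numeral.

MMCXXXIX = 2139, MXVII = 1017, MDCCXXIV = 1724
2139 - 1017 = 1122
1122 + 1724 = 2846

MMDCCCXLVI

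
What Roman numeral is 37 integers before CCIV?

CCIV = 204
204 - 37 = 167

CLXVII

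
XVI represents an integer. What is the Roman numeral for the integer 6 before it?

XVI = 16
16 - 6 = 10

X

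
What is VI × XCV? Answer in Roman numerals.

VI = 6
XCV = 95
6 × 95 = 570

DLXX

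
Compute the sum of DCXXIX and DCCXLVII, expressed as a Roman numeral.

DCXXIX = 629
DCCXLVII = 747
629 + 747 = 1376

MCCCLXXVI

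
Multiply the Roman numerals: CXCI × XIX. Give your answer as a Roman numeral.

CXCI = 191
XIX = 19
191 × 19 = 3629

MMMDCXXIX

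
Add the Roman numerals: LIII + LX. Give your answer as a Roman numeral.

LIII = 53
LX = 60
53 + 60 = 113

CXIII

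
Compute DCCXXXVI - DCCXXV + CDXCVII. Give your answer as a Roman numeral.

DCCXXXVI = 736, DCCXXV = 725, CDXCVII = 497
736 - 725 = 11
11 + 497 = 508

DVIII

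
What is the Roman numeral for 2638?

Convert 2638 to Roman numerals:
  2638 contains 2×1000 (MM)
  638 contains 1×500 (D)
  138 contains 1×100 (C)
  38 contains 3×10 (XXX)
  8 contains 1×5 (V)
  3 contains 3×1 (III)

MMDCXXXVIII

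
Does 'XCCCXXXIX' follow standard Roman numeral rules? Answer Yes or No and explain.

'XCCCXXXIX': X (position 1) comes before the larger symbol C (position 3) without being directly in front of it as a subtractive pair; apart from IV, IX, XL, XC, CD and CM, symbols must go from largest to smallest

No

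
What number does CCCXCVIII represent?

CCCXCVIII: C=100, C=100, C=100, XC=90, V=5, I=1, I=1, I=1
100 + 100 + 100 + 90 + 5 + 1 + 1 + 1 = 398

398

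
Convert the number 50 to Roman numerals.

Convert 50 to Roman numerals:
  50 contains 1×50 (L)

L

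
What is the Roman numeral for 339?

Convert 339 to Roman numerals:
  339 contains 3×100 (CCC)
  39 contains 3×10 (XXX)
  9 contains 1×9 (IX)

CCCXXXIX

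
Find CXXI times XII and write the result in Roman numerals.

CXXI = 121
XII = 12
121 × 12 = 1452

MCDLII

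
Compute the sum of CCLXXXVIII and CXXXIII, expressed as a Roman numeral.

CCLXXXVIII = 288
CXXXIII = 133
288 + 133 = 421

CDXXI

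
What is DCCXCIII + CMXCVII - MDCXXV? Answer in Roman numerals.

DCCXCIII = 793, CMXCVII = 997, MDCXXV = 1625
793 + 997 = 1790
1790 - 1625 = 165

CLXV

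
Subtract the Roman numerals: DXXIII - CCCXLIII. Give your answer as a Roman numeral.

DXXIII = 523
CCCXLIII = 343
523 - 343 = 180

CLXXX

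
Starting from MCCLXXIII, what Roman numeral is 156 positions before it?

MCCLXXIII = 1273
1273 - 156 = 1117

MCXVII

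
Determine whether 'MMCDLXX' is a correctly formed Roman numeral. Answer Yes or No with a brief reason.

'MMCDLXX': Check the rules: uses only the symbols I, V, X, L, C, D, M; no symbol is repeated more than three times in a row; V, L and D each appear at most once; the only place a smaller symbol precedes a larger one is the allowed subtractive pair CD, the symbol right after such a pair (if any) is smaller than the pair's first symbol, and otherwise the values never increase from left to right. Value: M (1000) + M (1000) + CD (400) + L (50) + X (10) + X (10) = 2470. So it is a valid standard Roman numeral.

Yes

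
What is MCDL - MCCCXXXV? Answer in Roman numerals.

MCDL = 1450
MCCCXXXV = 1335
1450 - 1335 = 115

CXV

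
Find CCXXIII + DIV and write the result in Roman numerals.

CCXXIII = 223
DIV = 504
223 + 504 = 727

DCCXXVII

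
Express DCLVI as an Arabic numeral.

DCLVI: D=500, C=100, L=50, V=5, I=1
500 + 100 + 50 + 5 + 1 = 656

656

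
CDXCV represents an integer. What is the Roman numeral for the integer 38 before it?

CDXCV = 495
495 - 38 = 457

CDLVII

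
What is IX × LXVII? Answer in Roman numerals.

IX = 9
LXVII = 67
9 × 67 = 603

DCIII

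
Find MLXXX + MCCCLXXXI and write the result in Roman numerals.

MLXXX = 1080
MCCCLXXXI = 1381
1080 + 1381 = 2461

MMCDLXI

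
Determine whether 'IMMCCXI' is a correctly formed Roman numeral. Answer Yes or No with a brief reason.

'IMMCCXI': Invalid subtractive combination: IM

No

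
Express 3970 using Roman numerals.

Convert 3970 to Roman numerals:
  3970 contains 3×1000 (MMM)
  970 contains 1×900 (CM)
  70 contains 1×50 (L)
  20 contains 2×10 (XX)

MMMCMLXX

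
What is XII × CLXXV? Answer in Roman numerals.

XII = 12
CLXXV = 175
12 × 175 = 2100

MMC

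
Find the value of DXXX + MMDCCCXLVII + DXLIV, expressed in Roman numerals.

DXXX = 530, MMDCCCXLVII = 2847, DXLIV = 544
530 + 2847 = 3377
3377 + 544 = 3921

MMMCMXXI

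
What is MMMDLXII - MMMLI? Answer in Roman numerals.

MMMDLXII = 3562
MMMLI = 3051
3562 - 3051 = 511

DXI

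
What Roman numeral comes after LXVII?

LXVII = 67, so the next integer is 67 + 1 = 68

LXVIII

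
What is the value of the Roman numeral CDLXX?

CDLXX: CD=400, L=50, X=10, X=10
400 + 50 + 10 + 10 = 470

470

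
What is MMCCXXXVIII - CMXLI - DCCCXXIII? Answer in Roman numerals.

MMCCXXXVIII = 2238, CMXLI = 941, DCCCXXIII = 823
2238 - 941 = 1297
1297 - 823 = 474

CDLXXIV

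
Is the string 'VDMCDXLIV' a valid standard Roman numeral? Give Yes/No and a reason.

'VDMCDXLIV': V should not appear more than once

No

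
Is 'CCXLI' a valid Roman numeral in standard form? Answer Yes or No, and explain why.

'CCXLI': Check the rules: uses only the symbols I, V, X, L, C, D, M; no symbol is repeated more than three times in a row; V, L and D each appear at most once; the only place a smaller symbol precedes a larger one is the allowed subtractive pair XL, the symbol right after such a pair (if any) is smaller than the pair's first symbol, and otherwise the values never increase from left to right. Value: C (100) + C (100) + XL (40) + I (1) = 241. So it is a valid standard Roman numeral.

Yes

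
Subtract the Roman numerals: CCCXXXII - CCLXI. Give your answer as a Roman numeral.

CCCXXXII = 332
CCLXI = 261
332 - 261 = 71

LXXI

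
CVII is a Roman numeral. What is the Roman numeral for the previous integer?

CVII = 107, so the previous integer is 107 - 1 = 106

CVI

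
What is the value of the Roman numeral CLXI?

CLXI: C=100, L=50, X=10, I=1
100 + 50 + 10 + 1 = 161

161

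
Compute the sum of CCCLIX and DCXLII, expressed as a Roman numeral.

CCCLIX = 359
DCXLII = 642
359 + 642 = 1001

MI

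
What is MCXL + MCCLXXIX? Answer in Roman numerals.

MCXL = 1140
MCCLXXIX = 1279
1140 + 1279 = 2419

MMCDXIX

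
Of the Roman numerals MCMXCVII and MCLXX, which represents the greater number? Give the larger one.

MCMXCVII = 1997
MCLXX = 1170
1997 is larger

MCMXCVII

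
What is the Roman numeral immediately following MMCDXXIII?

MMCDXXIII = 2423; next is 2424

MMCDXXIV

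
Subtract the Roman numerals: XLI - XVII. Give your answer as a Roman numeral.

XLI = 41
XVII = 17
41 - 17 = 24

XXIV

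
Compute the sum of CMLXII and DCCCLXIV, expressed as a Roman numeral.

CMLXII = 962
DCCCLXIV = 864
962 + 864 = 1826

MDCCCXXVI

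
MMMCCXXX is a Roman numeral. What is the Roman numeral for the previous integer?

MMMCCXXX = 3230, so the previous integer is 3230 - 1 = 3229

MMMCCXXIX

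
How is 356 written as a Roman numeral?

Convert 356 to Roman numerals:
  356 contains 3×100 (CCC)
  56 contains 1×50 (L)
  6 contains 1×5 (V)
  1 contains 1×1 (I)

CCCLVI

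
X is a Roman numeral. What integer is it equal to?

X: X=10

10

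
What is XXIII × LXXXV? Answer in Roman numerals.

XXIII = 23
LXXXV = 85
23 × 85 = 1955

MCMLV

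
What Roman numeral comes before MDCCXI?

MDCCXI = 1711, so the previous integer is 1711 - 1 = 1710

MDCCX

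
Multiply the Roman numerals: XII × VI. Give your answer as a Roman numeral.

XII = 12
VI = 6
12 × 6 = 72

LXXII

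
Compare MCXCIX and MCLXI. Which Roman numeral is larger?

MCXCIX = 1199
MCLXI = 1161
1199 is larger

MCXCIX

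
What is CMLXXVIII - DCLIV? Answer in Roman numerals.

CMLXXVIII = 978
DCLIV = 654
978 - 654 = 324

CCCXXIV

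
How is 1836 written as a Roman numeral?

Convert 1836 to Roman numerals:
  1836 contains 1×1000 (M)
  836 contains 1×500 (D)
  336 contains 3×100 (CCC)
  36 contains 3×10 (XXX)
  6 contains 1×5 (V)
  1 contains 1×1 (I)

MDCCCXXXVI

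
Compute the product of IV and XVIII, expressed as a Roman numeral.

IV = 4
XVIII = 18
4 × 18 = 72

LXXII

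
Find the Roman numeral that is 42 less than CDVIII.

CDVIII = 408
408 - 42 = 366

CCCLXVI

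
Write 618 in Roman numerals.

Convert 618 to Roman numerals:
  618 contains 1×500 (D)
  118 contains 1×100 (C)
  18 contains 1×10 (X)
  8 contains 1×5 (V)
  3 contains 3×1 (III)

DCXVIII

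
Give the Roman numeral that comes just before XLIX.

XLIX = 49, so the previous integer is 49 - 1 = 48

XLVIII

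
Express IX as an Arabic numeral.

IX: IX=9

9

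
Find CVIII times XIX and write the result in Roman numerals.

CVIII = 108
XIX = 19
108 × 19 = 2052

MMLII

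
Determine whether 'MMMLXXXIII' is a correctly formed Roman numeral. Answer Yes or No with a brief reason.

'MMMLXXXIII': Check the rules: uses only the symbols I, V, X, L, C, D, M; no symbol is repeated more than three times in a row; V, L and D each appear at most once; no smaller symbol precedes a larger one (values never increase from left to right). Value: M (1000) + M (1000) + M (1000) + L (50) + X (10) + X (10) + X (10) + I (1) + I (1) + I (1) = 3083. So it is a valid standard Roman numeral.

Yes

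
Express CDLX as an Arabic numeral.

CDLX: CD=400, L=50, X=10
400 + 50 + 10 = 460

460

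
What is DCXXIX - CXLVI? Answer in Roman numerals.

DCXXIX = 629
CXLVI = 146
629 - 146 = 483

CDLXXXIII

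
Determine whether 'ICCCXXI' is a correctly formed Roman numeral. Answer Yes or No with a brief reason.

'ICCCXXI': Invalid subtractive combination: IC

No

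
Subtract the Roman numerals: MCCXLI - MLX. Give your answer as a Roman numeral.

MCCXLI = 1241
MLX = 1060
1241 - 1060 = 181

CLXXXI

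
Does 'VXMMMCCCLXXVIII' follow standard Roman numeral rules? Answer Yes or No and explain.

'VXMMMCCCLXXVIII': V should not appear more than once

No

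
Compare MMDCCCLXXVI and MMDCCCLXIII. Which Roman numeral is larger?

MMDCCCLXXVI = 2876
MMDCCCLXIII = 2863
2876 is larger

MMDCCCLXXVI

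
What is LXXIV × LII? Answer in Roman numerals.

LXXIV = 74
LII = 52
74 × 52 = 3848

MMMDCCCXLVIII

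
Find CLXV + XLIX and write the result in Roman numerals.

CLXV = 165
XLIX = 49
165 + 49 = 214

CCXIV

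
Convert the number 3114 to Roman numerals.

Convert 3114 to Roman numerals:
  3114 contains 3×1000 (MMM)
  114 contains 1×100 (C)
  14 contains 1×10 (X)
  4 contains 1×4 (IV)

MMMCXIV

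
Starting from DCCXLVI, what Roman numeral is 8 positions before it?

DCCXLVI = 746
746 - 8 = 738

DCCXXXVIII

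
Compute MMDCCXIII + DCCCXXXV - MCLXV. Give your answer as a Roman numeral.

MMDCCXIII = 2713, DCCCXXXV = 835, MCLXV = 1165
2713 + 835 = 3548
3548 - 1165 = 2383

MMCCCLXXXIII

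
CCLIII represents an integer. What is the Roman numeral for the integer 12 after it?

CCLIII = 253
253 + 12 = 265

CCLXV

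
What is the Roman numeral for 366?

Convert 366 to Roman numerals:
  366 contains 3×100 (CCC)
  66 contains 1×50 (L)
  16 contains 1×10 (X)
  6 contains 1×5 (V)
  1 contains 1×1 (I)

CCCLXVI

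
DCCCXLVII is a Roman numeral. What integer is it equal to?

DCCCXLVII: D=500, C=100, C=100, C=100, XL=40, V=5, I=1, I=1
500 + 100 + 100 + 100 + 40 + 5 + 1 + 1 = 847

847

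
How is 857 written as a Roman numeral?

Convert 857 to Roman numerals:
  857 contains 1×500 (D)
  357 contains 3×100 (CCC)
  57 contains 1×50 (L)
  7 contains 1×5 (V)
  2 contains 2×1 (II)

DCCCLVII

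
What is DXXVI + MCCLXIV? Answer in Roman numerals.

DXXVI = 526
MCCLXIV = 1264
526 + 1264 = 1790

MDCCXC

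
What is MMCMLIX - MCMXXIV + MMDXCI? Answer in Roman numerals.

MMCMLIX = 2959, MCMXXIV = 1924, MMDXCI = 2591
2959 - 1924 = 1035
1035 + 2591 = 3626

MMMDCXXVI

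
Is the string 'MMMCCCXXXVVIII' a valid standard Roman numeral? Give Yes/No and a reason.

'MMMCCCXXXVVIII': V should not appear more than once

No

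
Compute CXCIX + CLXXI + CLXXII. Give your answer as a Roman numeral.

CXCIX = 199, CLXXI = 171, CLXXII = 172
199 + 171 = 370
370 + 172 = 542

DXLII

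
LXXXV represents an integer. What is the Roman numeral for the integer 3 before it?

LXXXV = 85
85 - 3 = 82

LXXXII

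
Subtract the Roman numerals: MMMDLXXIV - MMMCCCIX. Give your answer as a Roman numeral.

MMMDLXXIV = 3574
MMMCCCIX = 3309
3574 - 3309 = 265

CCLXV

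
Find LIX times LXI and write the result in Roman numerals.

LIX = 59
LXI = 61
59 × 61 = 3599

MMMDXCIX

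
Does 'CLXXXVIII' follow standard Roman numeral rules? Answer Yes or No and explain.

'CLXXXVIII': Check the rules: uses only the symbols I, V, X, L, C, D, M; no symbol is repeated more than three times in a row; V, L and D each appear at most once; no smaller symbol precedes a larger one (values never increase from left to right). Value: C (100) + L (50) + X (10) + X (10) + X (10) + V (5) + I (1) + I (1) + I (1) = 188. So it is a valid standard Roman numeral.

Yes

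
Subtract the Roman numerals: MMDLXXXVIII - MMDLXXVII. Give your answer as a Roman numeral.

MMDLXXXVIII = 2588
MMDLXXVII = 2577
2588 - 2577 = 11

XI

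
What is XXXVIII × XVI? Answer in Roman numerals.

XXXVIII = 38
XVI = 16
38 × 16 = 608

DCVIII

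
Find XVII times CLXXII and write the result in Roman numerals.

XVII = 17
CLXXII = 172
17 × 172 = 2924

MMCMXXIV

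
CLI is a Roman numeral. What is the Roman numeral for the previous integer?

CLI = 151; previous is 150

CL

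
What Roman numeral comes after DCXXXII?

DCXXXII = 632, so the next integer is 632 + 1 = 633

DCXXXIII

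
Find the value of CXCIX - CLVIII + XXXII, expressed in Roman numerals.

CXCIX = 199, CLVIII = 158, XXXII = 32
199 - 158 = 41
41 + 32 = 73

LXXIII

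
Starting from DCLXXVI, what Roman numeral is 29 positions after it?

DCLXXVI = 676
676 + 29 = 705

DCCV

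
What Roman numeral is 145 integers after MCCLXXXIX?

MCCLXXXIX = 1289
1289 + 145 = 1434

MCDXXXIV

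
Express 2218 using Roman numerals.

Convert 2218 to Roman numerals:
  2218 contains 2×1000 (MM)
  218 contains 2×100 (CC)
  18 contains 1×10 (X)
  8 contains 1×5 (V)
  3 contains 3×1 (III)

MMCCXVIII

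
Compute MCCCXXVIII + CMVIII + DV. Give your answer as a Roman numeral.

MCCCXXVIII = 1328, CMVIII = 908, DV = 505
1328 + 908 = 2236
2236 + 505 = 2741

MMDCCXLI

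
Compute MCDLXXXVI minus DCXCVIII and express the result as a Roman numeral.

MCDLXXXVI = 1486
DCXCVIII = 698
1486 - 698 = 788

DCCLXXXVIII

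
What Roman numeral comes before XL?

XL = 40; previous is 39

XXXIX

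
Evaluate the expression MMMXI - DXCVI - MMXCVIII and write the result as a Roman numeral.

MMMXI = 3011, DXCVI = 596, MMXCVIII = 2098
3011 - 596 = 2415
2415 - 2098 = 317

CCCXVII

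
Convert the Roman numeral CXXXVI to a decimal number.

CXXXVI: C=100, X=10, X=10, X=10, V=5, I=1
100 + 10 + 10 + 10 + 5 + 1 = 136

136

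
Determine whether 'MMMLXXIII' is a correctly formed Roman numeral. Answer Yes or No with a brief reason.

'MMMLXXIII': Check the rules: uses only the symbols I, V, X, L, C, D, M; no symbol is repeated more than three times in a row; V, L and D each appear at most once; no smaller symbol precedes a larger one (values never increase from left to right). Value: M (1000) + M (1000) + M (1000) + L (50) + X (10) + X (10) + I (1) + I (1) + I (1) = 3073. So it is a valid standard Roman numeral.

Yes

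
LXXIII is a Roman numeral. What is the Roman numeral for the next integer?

LXXIII = 73; next is 74

LXXIV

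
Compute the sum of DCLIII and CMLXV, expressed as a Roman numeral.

DCLIII = 653
CMLXV = 965
653 + 965 = 1618

MDCXVIII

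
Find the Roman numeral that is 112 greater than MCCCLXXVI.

MCCCLXXVI = 1376
1376 + 112 = 1488

MCDLXXXVIII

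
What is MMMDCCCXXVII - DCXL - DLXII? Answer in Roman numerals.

MMMDCCCXXVII = 3827, DCXL = 640, DLXII = 562
3827 - 640 = 3187
3187 - 562 = 2625

MMDCXXV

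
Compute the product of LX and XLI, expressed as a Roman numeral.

LX = 60
XLI = 41
60 × 41 = 2460

MMCDLX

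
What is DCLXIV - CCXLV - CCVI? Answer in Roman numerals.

DCLXIV = 664, CCXLV = 245, CCVI = 206
664 - 245 = 419
419 - 206 = 213

CCXIII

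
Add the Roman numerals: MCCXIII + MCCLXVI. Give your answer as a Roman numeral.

MCCXIII = 1213
MCCLXVI = 1266
1213 + 1266 = 2479

MMCDLXXIX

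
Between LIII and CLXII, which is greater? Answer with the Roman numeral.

LIII = 53
CLXII = 162
162 is larger

CLXII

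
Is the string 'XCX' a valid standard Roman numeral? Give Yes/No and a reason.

'XCX': X cannot come right after the subtractive pair XC: once X is subtracted in XC, the next symbol must be smaller than X

No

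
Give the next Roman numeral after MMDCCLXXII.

MMDCCLXXII = 2772; next is 2773

MMDCCLXXIII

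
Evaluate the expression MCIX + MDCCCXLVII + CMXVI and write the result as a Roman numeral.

MCIX = 1109, MDCCCXLVII = 1847, CMXVI = 916
1109 + 1847 = 2956
2956 + 916 = 3872

MMMDCCCLXXII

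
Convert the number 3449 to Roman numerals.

Convert 3449 to Roman numerals:
  3449 contains 3×1000 (MMM)
  449 contains 1×400 (CD)
  49 contains 1×40 (XL)
  9 contains 1×9 (IX)

MMMCDXLIX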